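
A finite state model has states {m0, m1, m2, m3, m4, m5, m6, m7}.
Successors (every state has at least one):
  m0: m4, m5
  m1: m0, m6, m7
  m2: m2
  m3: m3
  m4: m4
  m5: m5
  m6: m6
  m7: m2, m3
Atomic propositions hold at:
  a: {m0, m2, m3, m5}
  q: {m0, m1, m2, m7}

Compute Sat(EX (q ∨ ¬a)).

{m0, m1, m2, m4, m6, m7}

Sat(¬a) = {m1, m4, m6, m7}
Sat(q ∨ ¬a) = {m0, m1, m2, m4, m6, m7}
Sat(EX (q ∨ ¬a)) = {s : some successor in {m0, m1, m2, m4, m6, m7}} = {m0, m1, m2, m4, m6, m7}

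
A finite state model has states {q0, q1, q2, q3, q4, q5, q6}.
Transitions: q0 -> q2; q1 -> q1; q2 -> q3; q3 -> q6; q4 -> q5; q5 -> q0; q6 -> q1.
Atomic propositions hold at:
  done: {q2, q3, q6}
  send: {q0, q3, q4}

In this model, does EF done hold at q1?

No

EF done: least fixpoint, start Z0 = {q2, q3, q6}, add states with some successor in Z. Z1 = {q0, q2, q3, q6}; Z2 = {q0, q2, q3, q5, q6}; Z3 = {q0, q2, q3, q4, q5, q6}; fixed.
Sat(EF done) = {q0, q2, q3, q4, q5, q6}
q1 ∉ Sat(EF done) = {q0, q2, q3, q4, q5, q6}, so the formula does not hold at q1.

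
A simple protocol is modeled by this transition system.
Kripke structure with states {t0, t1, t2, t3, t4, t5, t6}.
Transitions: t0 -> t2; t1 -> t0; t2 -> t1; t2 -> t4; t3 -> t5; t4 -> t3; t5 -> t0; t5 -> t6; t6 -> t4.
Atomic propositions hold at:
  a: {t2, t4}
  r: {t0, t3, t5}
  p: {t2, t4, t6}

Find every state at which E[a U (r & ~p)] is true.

Sat(~p) = {t0, t1, t3, t5}
Sat(r & ~p) = {t0, t3, t5}
E[a U (r & ~p)]: least fixpoint, start Z0 = Sat((r & ~p)) = {t0, t3, t5}, add states in Sat(a) with some successor in Z. Z1 = {t0, t3, t4, t5}; Z2 = {t0, t2, t3, t4, t5}; fixed.
Sat(E[a U (r & ~p)]) = {t0, t2, t3, t4, t5}

{t0, t2, t3, t4, t5}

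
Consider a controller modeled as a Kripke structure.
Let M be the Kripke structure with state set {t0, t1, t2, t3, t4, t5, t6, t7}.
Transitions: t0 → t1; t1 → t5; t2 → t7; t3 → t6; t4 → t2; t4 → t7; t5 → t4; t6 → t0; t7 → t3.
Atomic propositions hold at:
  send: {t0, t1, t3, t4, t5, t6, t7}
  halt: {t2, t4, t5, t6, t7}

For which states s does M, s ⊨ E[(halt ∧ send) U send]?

Sat(halt ∧ send) = {t4, t5, t6, t7}
E[(halt ∧ send) U send]: least fixpoint, start Z0 = Sat(send) = {t0, t1, t3, t4, t5, t6, t7}, add states in Sat(halt ∧ send) with some successor in Z. Already a fixed point.
Sat(E[(halt ∧ send) U send]) = {t0, t1, t3, t4, t5, t6, t7}

{t0, t1, t3, t4, t5, t6, t7}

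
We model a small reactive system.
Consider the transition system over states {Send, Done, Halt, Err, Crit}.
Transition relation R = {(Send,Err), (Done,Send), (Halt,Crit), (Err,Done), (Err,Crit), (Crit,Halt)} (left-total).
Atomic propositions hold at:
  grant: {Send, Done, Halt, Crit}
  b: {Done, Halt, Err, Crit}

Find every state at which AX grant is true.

{Done, Halt, Err, Crit}

Sat(AX grant) = {s : every successor in {Send, Done, Halt, Crit}} = {Done, Halt, Err, Crit}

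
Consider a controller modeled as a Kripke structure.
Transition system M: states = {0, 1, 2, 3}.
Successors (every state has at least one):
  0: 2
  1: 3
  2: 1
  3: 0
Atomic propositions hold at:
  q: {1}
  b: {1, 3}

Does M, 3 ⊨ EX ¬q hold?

Sat(¬q) = {0, 2, 3}
Sat(EX ¬q) = {s : some successor in {0, 2, 3}} = {0, 1, 3}
3 ∈ Sat(EX ¬q) = {0, 1, 3}, so the formula holds at 3.

Yes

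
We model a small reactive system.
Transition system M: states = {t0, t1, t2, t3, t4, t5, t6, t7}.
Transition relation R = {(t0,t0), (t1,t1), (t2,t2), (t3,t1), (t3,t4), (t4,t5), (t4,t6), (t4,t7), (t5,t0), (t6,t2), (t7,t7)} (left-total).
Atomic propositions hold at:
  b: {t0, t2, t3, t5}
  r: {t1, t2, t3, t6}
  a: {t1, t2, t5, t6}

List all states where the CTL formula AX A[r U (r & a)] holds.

{t1, t2, t6}

Sat(r & a) = {t1, t2, t6}
A[r U (r & a)]: least fixpoint, start Z0 = Sat((r & a)) = {t1, t2, t6}, add states in Sat(r) with every successor in Z. Already a fixed point.
Sat(A[r U (r & a)]) = {t1, t2, t6}
Sat(AX A[r U (r & a)]) = {s : every successor in {t1, t2, t6}} = {t1, t2, t6}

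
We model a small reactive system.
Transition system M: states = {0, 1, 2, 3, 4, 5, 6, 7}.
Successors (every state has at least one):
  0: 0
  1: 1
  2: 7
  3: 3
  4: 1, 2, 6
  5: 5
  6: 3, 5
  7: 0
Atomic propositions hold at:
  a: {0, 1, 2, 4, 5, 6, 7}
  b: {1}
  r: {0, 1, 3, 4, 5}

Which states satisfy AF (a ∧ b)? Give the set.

{1}

Sat(a ∧ b) = {1}
AF (a ∧ b): least fixpoint, start Z0 = {1}, add states with every successor in Z. Already a fixed point.
Sat(AF (a ∧ b)) = {1}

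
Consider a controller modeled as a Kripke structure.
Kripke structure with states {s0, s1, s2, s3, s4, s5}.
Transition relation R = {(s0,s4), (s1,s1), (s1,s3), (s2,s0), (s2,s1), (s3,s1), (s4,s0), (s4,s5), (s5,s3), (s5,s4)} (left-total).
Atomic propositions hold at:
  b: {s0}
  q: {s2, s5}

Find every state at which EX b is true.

{s2, s4}

Sat(EX b) = {s : some successor in {s0}} = {s2, s4}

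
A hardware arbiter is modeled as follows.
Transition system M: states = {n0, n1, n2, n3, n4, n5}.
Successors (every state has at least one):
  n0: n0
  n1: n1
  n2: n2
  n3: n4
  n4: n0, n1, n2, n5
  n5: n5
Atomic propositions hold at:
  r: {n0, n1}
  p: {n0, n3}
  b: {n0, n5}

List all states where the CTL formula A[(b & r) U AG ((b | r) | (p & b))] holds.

{n0, n1, n5}

Sat(b & r) = {n0}
Sat(b | r) = {n0, n1, n5}
Sat(p & b) = {n0}
Sat((b | r) | (p & b)) = {n0, n1, n5}
AG ((b | r) | (p & b)): greatest fixpoint, start Z0 = {n0, n1, n5}, keep only states in Sat with every successor in Z. Already a fixed point.
Sat(AG ((b | r) | (p & b))) = {n0, n1, n5}
A[(b & r) U AG ((b | r) | (p & b))]: least fixpoint, start Z0 = Sat(AG ((b | r) | (p & b))) = {n0, n1, n5}, add states in Sat(b & r) with every successor in Z. Already a fixed point.
Sat(A[(b & r) U AG ((b | r) | (p & b))]) = {n0, n1, n5}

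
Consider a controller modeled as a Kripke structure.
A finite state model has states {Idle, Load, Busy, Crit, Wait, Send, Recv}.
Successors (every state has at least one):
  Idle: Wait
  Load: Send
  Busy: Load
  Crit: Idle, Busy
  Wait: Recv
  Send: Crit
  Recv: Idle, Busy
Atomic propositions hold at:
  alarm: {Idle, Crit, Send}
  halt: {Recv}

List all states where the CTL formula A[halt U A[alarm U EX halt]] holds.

{Idle, Wait}

Sat(EX halt) = {s : some successor in {Recv}} = {Wait}
A[alarm U EX halt]: least fixpoint, start Z0 = Sat(EX halt) = {Wait}, add states in Sat(alarm) with every successor in Z. Z1 = {Idle, Wait}; fixed.
Sat(A[alarm U EX halt]) = {Idle, Wait}
A[halt U A[alarm U EX halt]]: least fixpoint, start Z0 = Sat(A[alarm U EX halt]) = {Idle, Wait}, add states in Sat(halt) with every successor in Z. Already a fixed point.
Sat(A[halt U A[alarm U EX halt]]) = {Idle, Wait}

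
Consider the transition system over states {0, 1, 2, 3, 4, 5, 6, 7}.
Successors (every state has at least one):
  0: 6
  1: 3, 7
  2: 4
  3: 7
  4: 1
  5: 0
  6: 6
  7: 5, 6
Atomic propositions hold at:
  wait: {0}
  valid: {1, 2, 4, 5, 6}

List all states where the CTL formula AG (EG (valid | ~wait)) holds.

Sat(~wait) = {1, 2, 3, 4, 5, 6, 7}
Sat(valid | ~wait) = {1, 2, 3, 4, 5, 6, 7}
EG (valid | ~wait): greatest fixpoint, start Z0 = {1, 2, 3, 4, 5, 6, 7}, keep only states in Sat with some successor in Z. Z1 = {1, 2, 3, 4, 6, 7}; fixed.
Sat(EG (valid | ~wait)) = {1, 2, 3, 4, 6, 7}
AG (EG (valid | ~wait)): greatest fixpoint, start Z0 = {1, 2, 3, 4, 6, 7}, keep only states in Sat with every successor in Z. Z1 = {1, 2, 3, 4, 6}; Z2 = {2, 4, 6}; Z3 = {2, 6}; Z4 = {6}; fixed.
Sat(AG (EG (valid | ~wait))) = {6}

{6}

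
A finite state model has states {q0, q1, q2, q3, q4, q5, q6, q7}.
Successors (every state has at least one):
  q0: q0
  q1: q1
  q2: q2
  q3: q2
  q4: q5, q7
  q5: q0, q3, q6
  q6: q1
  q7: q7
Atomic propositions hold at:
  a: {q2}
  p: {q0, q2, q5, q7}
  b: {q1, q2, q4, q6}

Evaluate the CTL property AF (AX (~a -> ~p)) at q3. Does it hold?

Sat(~a) = {q0, q1, q3, q4, q5, q6, q7}
Sat(~p) = {q1, q3, q4, q6}
Sat(~a -> ~p) = {q1, q2, q3, q4, q6}
Sat(AX (~a -> ~p)) = {s : every successor in {q1, q2, q3, q4, q6}} = {q1, q2, q3, q6}
AF (AX (~a -> ~p)): least fixpoint, start Z0 = {q1, q2, q3, q6}, add states with every successor in Z. Already a fixed point.
Sat(AF (AX (~a -> ~p))) = {q1, q2, q3, q6}
q3 ∈ Sat(AF (AX (~a -> ~p))) = {q1, q2, q3, q6}, so the formula holds at q3.

Yes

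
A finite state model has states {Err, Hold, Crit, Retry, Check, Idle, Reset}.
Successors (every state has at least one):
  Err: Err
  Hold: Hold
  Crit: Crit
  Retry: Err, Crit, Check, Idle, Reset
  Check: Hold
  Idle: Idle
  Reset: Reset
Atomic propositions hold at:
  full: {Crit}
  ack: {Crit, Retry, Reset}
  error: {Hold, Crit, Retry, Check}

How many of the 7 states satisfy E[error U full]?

2

E[error U full]: least fixpoint, start Z0 = Sat(full) = {Crit}, add states in Sat(error) with some successor in Z. Z1 = {Crit, Retry}; fixed.
Sat(E[error U full]) = {Crit, Retry}
|Sat(E[error U full])| = |{Crit, Retry}| = 2.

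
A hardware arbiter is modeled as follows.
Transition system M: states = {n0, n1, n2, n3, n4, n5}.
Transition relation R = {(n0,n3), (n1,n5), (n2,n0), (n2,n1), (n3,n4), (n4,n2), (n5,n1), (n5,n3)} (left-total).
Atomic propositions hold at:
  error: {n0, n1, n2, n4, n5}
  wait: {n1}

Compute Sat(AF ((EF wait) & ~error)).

EF wait: least fixpoint, start Z0 = {n1}, add states with some successor in Z. Z1 = {n1, n2, n5}; Z2 = {n1, n2, n4, n5}; Z3 = {n1, n2, n3, n4, n5}; Z4 = {n0, n1, n2, n3, n4, n5}; fixed.
Sat(EF wait) = {n0, n1, n2, n3, n4, n5}
Sat(~error) = {n3}
Sat((EF wait) & ~error) = {n3}
AF ((EF wait) & ~error): least fixpoint, start Z0 = {n3}, add states with every successor in Z. Z1 = {n0, n3}; fixed.
Sat(AF ((EF wait) & ~error)) = {n0, n3}

{n0, n3}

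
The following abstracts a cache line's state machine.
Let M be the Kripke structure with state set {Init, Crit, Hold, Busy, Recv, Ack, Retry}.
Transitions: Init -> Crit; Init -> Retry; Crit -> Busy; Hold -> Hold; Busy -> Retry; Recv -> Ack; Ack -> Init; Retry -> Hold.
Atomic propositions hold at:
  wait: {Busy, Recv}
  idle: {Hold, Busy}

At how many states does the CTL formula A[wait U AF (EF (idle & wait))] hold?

Sat(idle & wait) = {Busy}
EF (idle & wait): least fixpoint, start Z0 = {Busy}, add states with some successor in Z. Z1 = {Crit, Busy}; Z2 = {Init, Crit, Busy}; Z3 = {Init, Crit, Busy, Ack}; Z4 = {Init, Crit, Busy, Recv, Ack}; fixed.
Sat(EF (idle & wait)) = {Init, Crit, Busy, Recv, Ack}
AF (EF (idle & wait)): least fixpoint, start Z0 = {Init, Crit, Busy, Recv, Ack}, add states with every successor in Z. Already a fixed point.
Sat(AF (EF (idle & wait))) = {Init, Crit, Busy, Recv, Ack}
A[wait U AF (EF (idle & wait))]: least fixpoint, start Z0 = Sat(AF (EF (idle & wait))) = {Init, Crit, Busy, Recv, Ack}, add states in Sat(wait) with every successor in Z. Already a fixed point.
Sat(A[wait U AF (EF (idle & wait))]) = {Init, Crit, Busy, Recv, Ack}
|Sat(A[wait U AF (EF (idle & wait))])| = |{Init, Crit, Busy, Recv, Ack}| = 5.

5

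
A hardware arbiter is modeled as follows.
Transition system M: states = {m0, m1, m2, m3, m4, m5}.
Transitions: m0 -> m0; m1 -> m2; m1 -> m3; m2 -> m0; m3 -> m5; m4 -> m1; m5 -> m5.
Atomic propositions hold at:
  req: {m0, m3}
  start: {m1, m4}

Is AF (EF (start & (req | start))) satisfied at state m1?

Sat(req | start) = {m0, m1, m3, m4}
Sat(start & (req | start)) = {m1, m4}
EF (start & (req | start)): least fixpoint, start Z0 = {m1, m4}, add states with some successor in Z. Already a fixed point.
Sat(EF (start & (req | start))) = {m1, m4}
AF (EF (start & (req | start))): least fixpoint, start Z0 = {m1, m4}, add states with every successor in Z. Already a fixed point.
Sat(AF (EF (start & (req | start)))) = {m1, m4}
m1 ∈ Sat(AF (EF (start & (req | start)))) = {m1, m4}, so the formula holds at m1.

Yes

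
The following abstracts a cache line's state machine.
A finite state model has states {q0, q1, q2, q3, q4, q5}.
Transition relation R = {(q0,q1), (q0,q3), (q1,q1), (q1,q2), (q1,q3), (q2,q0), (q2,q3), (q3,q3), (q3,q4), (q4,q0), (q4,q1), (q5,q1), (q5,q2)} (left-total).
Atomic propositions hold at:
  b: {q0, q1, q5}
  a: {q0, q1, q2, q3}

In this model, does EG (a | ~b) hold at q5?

Sat(~b) = {q2, q3, q4}
Sat(a | ~b) = {q0, q1, q2, q3, q4}
EG (a | ~b): greatest fixpoint, start Z0 = {q0, q1, q2, q3, q4}, keep only states in Sat with some successor in Z. Already a fixed point.
Sat(EG (a | ~b)) = {q0, q1, q2, q3, q4}
q5 ∉ Sat(EG (a | ~b)) = {q0, q1, q2, q3, q4}, so the formula does not hold at q5.

No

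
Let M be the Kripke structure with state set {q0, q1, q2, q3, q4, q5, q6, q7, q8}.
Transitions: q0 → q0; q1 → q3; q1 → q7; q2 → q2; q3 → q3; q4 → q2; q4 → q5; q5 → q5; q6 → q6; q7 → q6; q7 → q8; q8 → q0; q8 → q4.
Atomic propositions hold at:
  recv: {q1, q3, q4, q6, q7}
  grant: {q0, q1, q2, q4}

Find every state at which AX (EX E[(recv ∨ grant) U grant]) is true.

{q0, q2, q8}

Sat(recv ∨ grant) = {q0, q1, q2, q3, q4, q6, q7}
E[(recv ∨ grant) U grant]: least fixpoint, start Z0 = Sat(grant) = {q0, q1, q2, q4}, add states in Sat(recv ∨ grant) with some successor in Z. Already a fixed point.
Sat(E[(recv ∨ grant) U grant]) = {q0, q1, q2, q4}
Sat(EX E[(recv ∨ grant) U grant]) = {s : some successor in {q0, q1, q2, q4}} = {q0, q2, q4, q8}
Sat(AX (EX E[(recv ∨ grant) U grant])) = {s : every successor in {q0, q2, q4, q8}} = {q0, q2, q8}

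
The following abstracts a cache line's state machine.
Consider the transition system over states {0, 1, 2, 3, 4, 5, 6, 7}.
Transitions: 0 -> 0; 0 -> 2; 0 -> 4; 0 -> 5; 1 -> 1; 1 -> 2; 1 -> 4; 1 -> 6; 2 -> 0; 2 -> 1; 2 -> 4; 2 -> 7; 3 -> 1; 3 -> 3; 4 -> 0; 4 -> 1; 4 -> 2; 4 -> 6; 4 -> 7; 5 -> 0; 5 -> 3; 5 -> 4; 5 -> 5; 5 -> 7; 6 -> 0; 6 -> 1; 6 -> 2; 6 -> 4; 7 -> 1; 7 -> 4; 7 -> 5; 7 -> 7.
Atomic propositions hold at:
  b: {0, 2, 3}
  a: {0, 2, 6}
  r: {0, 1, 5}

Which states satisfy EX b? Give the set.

{0, 1, 2, 3, 4, 5, 6}

Sat(EX b) = {s : some successor in {0, 2, 3}} = {0, 1, 2, 3, 4, 5, 6}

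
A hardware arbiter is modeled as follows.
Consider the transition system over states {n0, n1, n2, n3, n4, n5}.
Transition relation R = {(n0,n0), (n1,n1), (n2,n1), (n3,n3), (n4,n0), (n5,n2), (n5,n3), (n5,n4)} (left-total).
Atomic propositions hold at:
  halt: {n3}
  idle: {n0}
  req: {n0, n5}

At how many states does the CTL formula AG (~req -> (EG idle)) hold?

1

Sat(~req) = {n1, n2, n3, n4}
EG idle: greatest fixpoint, start Z0 = {n0}, keep only states in Sat with some successor in Z. Already a fixed point.
Sat(EG idle) = {n0}
Sat(~req -> (EG idle)) = {n0, n5}
AG (~req -> (EG idle)): greatest fixpoint, start Z0 = {n0, n5}, keep only states in Sat with every successor in Z. Z1 = {n0}; fixed.
Sat(AG (~req -> (EG idle))) = {n0}
|Sat(AG (~req -> (EG idle)))| = |{n0}| = 1.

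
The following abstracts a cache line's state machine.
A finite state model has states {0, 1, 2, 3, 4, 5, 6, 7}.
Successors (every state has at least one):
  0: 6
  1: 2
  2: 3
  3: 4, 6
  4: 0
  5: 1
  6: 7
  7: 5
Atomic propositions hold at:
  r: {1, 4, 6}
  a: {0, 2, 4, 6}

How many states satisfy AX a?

4

Sat(AX a) = {s : every successor in {0, 2, 4, 6}} = {0, 1, 3, 4}
|Sat(AX a)| = |{0, 1, 3, 4}| = 4.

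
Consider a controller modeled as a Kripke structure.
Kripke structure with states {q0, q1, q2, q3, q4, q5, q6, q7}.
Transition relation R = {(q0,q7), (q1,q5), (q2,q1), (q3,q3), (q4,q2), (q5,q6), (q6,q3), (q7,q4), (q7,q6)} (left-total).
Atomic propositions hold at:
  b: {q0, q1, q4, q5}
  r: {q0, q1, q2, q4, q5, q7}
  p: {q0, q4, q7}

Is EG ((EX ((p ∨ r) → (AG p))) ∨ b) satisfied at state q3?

Yes

Sat(p ∨ r) = {q0, q1, q2, q4, q5, q7}
AG p: greatest fixpoint, start Z0 = {q0, q4, q7}, keep only states in Sat with every successor in Z. Z1 = {q0}; Z2 = ∅; fixed.
Sat(AG p) = ∅
Sat((p ∨ r) → (AG p)) = {q3, q6}
Sat(EX ((p ∨ r) → (AG p))) = {s : some successor in {q3, q6}} = {q3, q5, q6, q7}
Sat((EX ((p ∨ r) → (AG p))) ∨ b) = {q0, q1, q3, q4, q5, q6, q7}
EG ((EX ((p ∨ r) → (AG p))) ∨ b): greatest fixpoint, start Z0 = {q0, q1, q3, q4, q5, q6, q7}, keep only states in Sat with some successor in Z. Z1 = {q0, q1, q3, q5, q6, q7}; fixed.
Sat(EG ((EX ((p ∨ r) → (AG p))) ∨ b)) = {q0, q1, q3, q5, q6, q7}
q3 ∈ Sat(EG ((EX ((p ∨ r) → (AG p))) ∨ b)) = {q0, q1, q3, q5, q6, q7}, so the formula holds at q3.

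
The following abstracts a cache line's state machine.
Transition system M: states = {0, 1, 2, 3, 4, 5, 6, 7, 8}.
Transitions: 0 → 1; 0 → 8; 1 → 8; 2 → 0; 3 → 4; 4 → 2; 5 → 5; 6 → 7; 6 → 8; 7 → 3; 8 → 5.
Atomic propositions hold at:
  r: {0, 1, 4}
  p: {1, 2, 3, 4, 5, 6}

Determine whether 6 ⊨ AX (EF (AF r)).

AF r: least fixpoint, start Z0 = {0, 1, 4}, add states with every successor in Z. Z1 = {0, 1, 2, 3, 4}; Z2 = {0, 1, 2, 3, 4, 7}; fixed.
Sat(AF r) = {0, 1, 2, 3, 4, 7}
EF (AF r): least fixpoint, start Z0 = {0, 1, 2, 3, 4, 7}, add states with some successor in Z. Z1 = {0, 1, 2, 3, 4, 6, 7}; fixed.
Sat(EF (AF r)) = {0, 1, 2, 3, 4, 6, 7}
Sat(AX (EF (AF r))) = {s : every successor in {0, 1, 2, 3, 4, 6, 7}} = {2, 3, 4, 7}
6 ∉ Sat(AX (EF (AF r))) = {2, 3, 4, 7}, so the formula does not hold at 6.

No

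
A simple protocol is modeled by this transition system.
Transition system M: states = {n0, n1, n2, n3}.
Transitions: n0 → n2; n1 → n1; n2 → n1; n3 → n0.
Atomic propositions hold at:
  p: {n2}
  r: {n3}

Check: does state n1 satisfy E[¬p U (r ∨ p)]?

No

Sat(¬p) = {n0, n1, n3}
Sat(r ∨ p) = {n2, n3}
E[¬p U (r ∨ p)]: least fixpoint, start Z0 = Sat((r ∨ p)) = {n2, n3}, add states in Sat(¬p) with some successor in Z. Z1 = {n0, n2, n3}; fixed.
Sat(E[¬p U (r ∨ p)]) = {n0, n2, n3}
n1 ∉ Sat(E[¬p U (r ∨ p)]) = {n0, n2, n3}, so the formula does not hold at n1.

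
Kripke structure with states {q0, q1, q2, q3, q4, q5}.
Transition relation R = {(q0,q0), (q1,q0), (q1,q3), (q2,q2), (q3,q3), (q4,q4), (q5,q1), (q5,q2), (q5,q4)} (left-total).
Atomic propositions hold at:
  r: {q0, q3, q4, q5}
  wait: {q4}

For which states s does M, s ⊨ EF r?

EF r: least fixpoint, start Z0 = {q0, q3, q4, q5}, add states with some successor in Z. Z1 = {q0, q1, q3, q4, q5}; fixed.
Sat(EF r) = {q0, q1, q3, q4, q5}

{q0, q1, q3, q4, q5}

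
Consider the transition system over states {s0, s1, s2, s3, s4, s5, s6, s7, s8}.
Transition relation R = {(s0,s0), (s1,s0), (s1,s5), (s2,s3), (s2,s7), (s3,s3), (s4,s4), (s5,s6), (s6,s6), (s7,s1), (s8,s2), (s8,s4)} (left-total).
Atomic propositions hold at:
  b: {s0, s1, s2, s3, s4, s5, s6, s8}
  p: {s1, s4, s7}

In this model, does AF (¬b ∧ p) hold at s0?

Sat(¬b) = {s7}
Sat(¬b ∧ p) = {s7}
AF (¬b ∧ p): least fixpoint, start Z0 = {s7}, add states with every successor in Z. Already a fixed point.
Sat(AF (¬b ∧ p)) = {s7}
s0 ∉ Sat(AF (¬b ∧ p)) = {s7}, so the formula does not hold at s0.

No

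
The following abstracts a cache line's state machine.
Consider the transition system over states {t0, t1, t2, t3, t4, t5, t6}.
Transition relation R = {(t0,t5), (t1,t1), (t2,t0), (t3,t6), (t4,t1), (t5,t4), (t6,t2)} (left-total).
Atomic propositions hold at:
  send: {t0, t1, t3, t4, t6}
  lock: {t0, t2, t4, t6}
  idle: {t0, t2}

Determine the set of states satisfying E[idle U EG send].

{t1, t4}

EG send: greatest fixpoint, start Z0 = {t0, t1, t3, t4, t6}, keep only states in Sat with some successor in Z. Z1 = {t1, t3, t4}; Z2 = {t1, t4}; fixed.
Sat(EG send) = {t1, t4}
E[idle U EG send]: least fixpoint, start Z0 = Sat(EG send) = {t1, t4}, add states in Sat(idle) with some successor in Z. Already a fixed point.
Sat(E[idle U EG send]) = {t1, t4}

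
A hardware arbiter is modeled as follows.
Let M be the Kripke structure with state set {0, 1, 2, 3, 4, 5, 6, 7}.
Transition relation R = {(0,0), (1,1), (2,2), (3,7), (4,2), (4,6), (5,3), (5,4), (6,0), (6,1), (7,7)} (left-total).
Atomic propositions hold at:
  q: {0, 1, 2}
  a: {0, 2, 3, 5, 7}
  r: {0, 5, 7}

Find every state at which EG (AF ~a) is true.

{1, 4, 6}

Sat(~a) = {1, 4, 6}
AF ~a: least fixpoint, start Z0 = {1, 4, 6}, add states with every successor in Z. Already a fixed point.
Sat(AF ~a) = {1, 4, 6}
EG (AF ~a): greatest fixpoint, start Z0 = {1, 4, 6}, keep only states in Sat with some successor in Z. Already a fixed point.
Sat(EG (AF ~a)) = {1, 4, 6}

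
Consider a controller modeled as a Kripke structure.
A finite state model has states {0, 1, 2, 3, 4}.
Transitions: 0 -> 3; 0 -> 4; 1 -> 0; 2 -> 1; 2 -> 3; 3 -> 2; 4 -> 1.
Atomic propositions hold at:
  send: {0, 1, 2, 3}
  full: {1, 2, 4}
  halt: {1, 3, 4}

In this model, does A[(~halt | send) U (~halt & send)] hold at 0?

Sat(~halt) = {0, 2}
Sat(~halt | send) = {0, 1, 2, 3}
Sat(~halt & send) = {0, 2}
A[(~halt | send) U (~halt & send)]: least fixpoint, start Z0 = Sat((~halt & send)) = {0, 2}, add states in Sat(~halt | send) with every successor in Z. Z1 = {0, 1, 2, 3}; fixed.
Sat(A[(~halt | send) U (~halt & send)]) = {0, 1, 2, 3}
0 ∈ Sat(A[(~halt | send) U (~halt & send)]) = {0, 1, 2, 3}, so the formula holds at 0.

Yes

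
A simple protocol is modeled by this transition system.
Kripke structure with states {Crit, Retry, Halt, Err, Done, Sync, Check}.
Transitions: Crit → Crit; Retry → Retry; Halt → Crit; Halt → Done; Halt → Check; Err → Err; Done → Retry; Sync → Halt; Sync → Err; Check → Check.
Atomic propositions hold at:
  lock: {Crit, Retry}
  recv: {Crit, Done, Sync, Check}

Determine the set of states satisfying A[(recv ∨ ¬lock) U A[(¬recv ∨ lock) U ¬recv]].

Sat(¬lock) = {Halt, Err, Done, Sync, Check}
Sat(recv ∨ ¬lock) = {Crit, Halt, Err, Done, Sync, Check}
Sat(¬recv) = {Retry, Halt, Err}
Sat(¬recv ∨ lock) = {Crit, Retry, Halt, Err}
A[(¬recv ∨ lock) U ¬recv]: least fixpoint, start Z0 = Sat(¬recv) = {Retry, Halt, Err}, add states in Sat(¬recv ∨ lock) with every successor in Z. Already a fixed point.
Sat(A[(¬recv ∨ lock) U ¬recv]) = {Retry, Halt, Err}
A[(recv ∨ ¬lock) U A[(¬recv ∨ lock) U ¬recv]]: least fixpoint, start Z0 = Sat(A[(¬recv ∨ lock) U ¬recv]) = {Retry, Halt, Err}, add states in Sat(recv ∨ ¬lock) with every successor in Z. Z1 = {Retry, Halt, Err, Done, Sync}; fixed.
Sat(A[(recv ∨ ¬lock) U A[(¬recv ∨ lock) U ¬recv]]) = {Retry, Halt, Err, Done, Sync}

{Retry, Halt, Err, Done, Sync}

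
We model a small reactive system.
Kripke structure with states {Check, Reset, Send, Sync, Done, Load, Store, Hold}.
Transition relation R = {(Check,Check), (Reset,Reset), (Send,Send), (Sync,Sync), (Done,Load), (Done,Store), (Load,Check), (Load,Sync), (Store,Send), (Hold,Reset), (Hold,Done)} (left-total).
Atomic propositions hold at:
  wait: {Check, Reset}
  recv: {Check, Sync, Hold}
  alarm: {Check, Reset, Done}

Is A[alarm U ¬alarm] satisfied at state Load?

Sat(¬alarm) = {Send, Sync, Load, Store, Hold}
A[alarm U ¬alarm]: least fixpoint, start Z0 = Sat(¬alarm) = {Send, Sync, Load, Store, Hold}, add states in Sat(alarm) with every successor in Z. Z1 = {Send, Sync, Done, Load, Store, Hold}; fixed.
Sat(A[alarm U ¬alarm]) = {Send, Sync, Done, Load, Store, Hold}
Load ∈ Sat(A[alarm U ¬alarm]) = {Send, Sync, Done, Load, Store, Hold}, so the formula holds at Load.

Yes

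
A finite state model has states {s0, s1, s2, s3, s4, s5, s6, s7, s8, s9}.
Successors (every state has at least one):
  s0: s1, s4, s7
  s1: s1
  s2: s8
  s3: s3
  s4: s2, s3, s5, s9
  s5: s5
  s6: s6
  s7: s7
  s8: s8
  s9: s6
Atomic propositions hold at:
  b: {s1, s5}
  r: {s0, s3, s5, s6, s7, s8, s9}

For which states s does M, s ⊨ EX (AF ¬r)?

{s0, s1, s4}

Sat(¬r) = {s1, s2, s4}
AF ¬r: least fixpoint, start Z0 = {s1, s2, s4}, add states with every successor in Z. Already a fixed point.
Sat(AF ¬r) = {s1, s2, s4}
Sat(EX (AF ¬r)) = {s : some successor in {s1, s2, s4}} = {s0, s1, s4}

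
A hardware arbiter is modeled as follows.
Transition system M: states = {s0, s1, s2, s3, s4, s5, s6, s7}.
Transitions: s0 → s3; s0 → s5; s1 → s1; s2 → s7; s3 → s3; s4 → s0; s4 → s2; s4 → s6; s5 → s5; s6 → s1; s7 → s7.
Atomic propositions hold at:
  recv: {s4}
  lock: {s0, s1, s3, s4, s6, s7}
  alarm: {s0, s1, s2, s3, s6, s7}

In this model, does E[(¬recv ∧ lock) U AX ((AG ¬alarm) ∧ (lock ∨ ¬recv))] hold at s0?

Sat(¬recv) = {s0, s1, s2, s3, s5, s6, s7}
Sat(¬recv ∧ lock) = {s0, s1, s3, s6, s7}
Sat(¬alarm) = {s4, s5}
AG ¬alarm: greatest fixpoint, start Z0 = {s4, s5}, keep only states in Sat with every successor in Z. Z1 = {s5}; fixed.
Sat(AG ¬alarm) = {s5}
Sat(lock ∨ ¬recv) = {s0, s1, s2, s3, s4, s5, s6, s7}
Sat((AG ¬alarm) ∧ (lock ∨ ¬recv)) = {s5}
Sat(AX ((AG ¬alarm) ∧ (lock ∨ ¬recv))) = {s : every successor in {s5}} = {s5}
E[(¬recv ∧ lock) U AX ((AG ¬alarm) ∧ (lock ∨ ¬recv))]: least fixpoint, start Z0 = Sat(AX ((AG ¬alarm) ∧ (lock ∨ ¬recv))) = {s5}, add states in Sat(¬recv ∧ lock) with some successor in Z. Z1 = {s0, s5}; fixed.
Sat(E[(¬recv ∧ lock) U AX ((AG ¬alarm) ∧ (lock ∨ ¬recv))]) = {s0, s5}
s0 ∈ Sat(E[(¬recv ∧ lock) U AX ((AG ¬alarm) ∧ (lock ∨ ¬recv))]) = {s0, s5}, so the formula holds at s0.

Yes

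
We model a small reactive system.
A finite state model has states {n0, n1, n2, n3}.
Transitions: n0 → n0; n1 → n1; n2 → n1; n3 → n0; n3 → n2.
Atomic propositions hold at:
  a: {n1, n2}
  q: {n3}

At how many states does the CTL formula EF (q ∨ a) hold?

Sat(q ∨ a) = {n1, n2, n3}
EF (q ∨ a): least fixpoint, start Z0 = {n1, n2, n3}, add states with some successor in Z. Already a fixed point.
Sat(EF (q ∨ a)) = {n1, n2, n3}
|Sat(EF (q ∨ a))| = |{n1, n2, n3}| = 3.

3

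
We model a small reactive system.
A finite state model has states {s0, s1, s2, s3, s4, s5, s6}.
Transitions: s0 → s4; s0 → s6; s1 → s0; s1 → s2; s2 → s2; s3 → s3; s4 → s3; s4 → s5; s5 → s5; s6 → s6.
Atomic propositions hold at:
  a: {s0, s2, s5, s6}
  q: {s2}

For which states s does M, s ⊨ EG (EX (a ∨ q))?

Sat(a ∨ q) = {s0, s2, s5, s6}
Sat(EX (a ∨ q)) = {s : some successor in {s0, s2, s5, s6}} = {s0, s1, s2, s4, s5, s6}
EG (EX (a ∨ q)): greatest fixpoint, start Z0 = {s0, s1, s2, s4, s5, s6}, keep only states in Sat with some successor in Z. Already a fixed point.
Sat(EG (EX (a ∨ q))) = {s0, s1, s2, s4, s5, s6}

{s0, s1, s2, s4, s5, s6}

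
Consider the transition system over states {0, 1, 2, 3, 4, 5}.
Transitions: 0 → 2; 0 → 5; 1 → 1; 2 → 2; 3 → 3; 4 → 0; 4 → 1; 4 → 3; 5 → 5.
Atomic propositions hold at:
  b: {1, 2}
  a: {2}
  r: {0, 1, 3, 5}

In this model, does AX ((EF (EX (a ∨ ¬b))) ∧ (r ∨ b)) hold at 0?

Sat(¬b) = {0, 3, 4, 5}
Sat(a ∨ ¬b) = {0, 2, 3, 4, 5}
Sat(EX (a ∨ ¬b)) = {s : some successor in {0, 2, 3, 4, 5}} = {0, 2, 3, 4, 5}
EF (EX (a ∨ ¬b)): least fixpoint, start Z0 = {0, 2, 3, 4, 5}, add states with some successor in Z. Already a fixed point.
Sat(EF (EX (a ∨ ¬b))) = {0, 2, 3, 4, 5}
Sat(r ∨ b) = {0, 1, 2, 3, 5}
Sat((EF (EX (a ∨ ¬b))) ∧ (r ∨ b)) = {0, 2, 3, 5}
Sat(AX ((EF (EX (a ∨ ¬b))) ∧ (r ∨ b))) = {s : every successor in {0, 2, 3, 5}} = {0, 2, 3, 5}
0 ∈ Sat(AX ((EF (EX (a ∨ ¬b))) ∧ (r ∨ b))) = {0, 2, 3, 5}, so the formula holds at 0.

Yes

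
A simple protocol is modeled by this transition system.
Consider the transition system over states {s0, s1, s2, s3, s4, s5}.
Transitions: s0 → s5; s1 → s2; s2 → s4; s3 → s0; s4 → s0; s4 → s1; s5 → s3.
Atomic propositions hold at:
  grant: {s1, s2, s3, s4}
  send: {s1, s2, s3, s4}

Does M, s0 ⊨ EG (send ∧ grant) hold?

No

Sat(send ∧ grant) = {s1, s2, s3, s4}
EG (send ∧ grant): greatest fixpoint, start Z0 = {s1, s2, s3, s4}, keep only states in Sat with some successor in Z. Z1 = {s1, s2, s4}; fixed.
Sat(EG (send ∧ grant)) = {s1, s2, s4}
s0 ∉ Sat(EG (send ∧ grant)) = {s1, s2, s4}, so the formula does not hold at s0.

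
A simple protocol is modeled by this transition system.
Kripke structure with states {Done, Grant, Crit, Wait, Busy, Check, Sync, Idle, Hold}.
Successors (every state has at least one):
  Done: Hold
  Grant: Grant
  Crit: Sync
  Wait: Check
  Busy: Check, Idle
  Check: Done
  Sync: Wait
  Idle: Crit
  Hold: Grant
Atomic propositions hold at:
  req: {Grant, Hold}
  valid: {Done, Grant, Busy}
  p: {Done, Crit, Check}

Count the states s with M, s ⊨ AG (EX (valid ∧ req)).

2

Sat(valid ∧ req) = {Grant}
Sat(EX (valid ∧ req)) = {s : some successor in {Grant}} = {Grant, Hold}
AG (EX (valid ∧ req)): greatest fixpoint, start Z0 = {Grant, Hold}, keep only states in Sat with every successor in Z. Already a fixed point.
Sat(AG (EX (valid ∧ req))) = {Grant, Hold}
|Sat(AG (EX (valid ∧ req)))| = |{Grant, Hold}| = 2.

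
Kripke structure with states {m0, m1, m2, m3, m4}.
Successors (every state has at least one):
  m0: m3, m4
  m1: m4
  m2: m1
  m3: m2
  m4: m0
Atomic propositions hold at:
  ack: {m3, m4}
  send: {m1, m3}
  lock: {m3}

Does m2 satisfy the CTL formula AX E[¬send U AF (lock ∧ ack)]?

No

Sat(¬send) = {m0, m2, m4}
Sat(lock ∧ ack) = {m3}
AF (lock ∧ ack): least fixpoint, start Z0 = {m3}, add states with every successor in Z. Already a fixed point.
Sat(AF (lock ∧ ack)) = {m3}
E[¬send U AF (lock ∧ ack)]: least fixpoint, start Z0 = Sat(AF (lock ∧ ack)) = {m3}, add states in Sat(¬send) with some successor in Z. Z1 = {m0, m3}; Z2 = {m0, m3, m4}; fixed.
Sat(E[¬send U AF (lock ∧ ack)]) = {m0, m3, m4}
Sat(AX E[¬send U AF (lock ∧ ack)]) = {s : every successor in {m0, m3, m4}} = {m0, m1, m4}
m2 ∉ Sat(AX E[¬send U AF (lock ∧ ack)]) = {m0, m1, m4}, so the formula does not hold at m2.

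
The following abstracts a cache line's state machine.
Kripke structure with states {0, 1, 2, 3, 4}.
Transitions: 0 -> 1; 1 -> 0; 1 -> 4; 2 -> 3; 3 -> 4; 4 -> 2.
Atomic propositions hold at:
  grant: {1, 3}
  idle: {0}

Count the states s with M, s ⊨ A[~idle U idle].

1

Sat(~idle) = {1, 2, 3, 4}
A[~idle U idle]: least fixpoint, start Z0 = Sat(idle) = {0}, add states in Sat(~idle) with every successor in Z. Already a fixed point.
Sat(A[~idle U idle]) = {0}
|Sat(A[~idle U idle])| = |{0}| = 1.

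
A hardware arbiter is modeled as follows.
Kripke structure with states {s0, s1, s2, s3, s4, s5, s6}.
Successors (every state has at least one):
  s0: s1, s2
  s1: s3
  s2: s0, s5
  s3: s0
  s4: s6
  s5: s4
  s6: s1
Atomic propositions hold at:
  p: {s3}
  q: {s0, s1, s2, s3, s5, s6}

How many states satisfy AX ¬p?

6

Sat(¬p) = {s0, s1, s2, s4, s5, s6}
Sat(AX ¬p) = {s : every successor in {s0, s1, s2, s4, s5, s6}} = {s0, s2, s3, s4, s5, s6}
|Sat(AX ¬p)| = |{s0, s2, s3, s4, s5, s6}| = 6.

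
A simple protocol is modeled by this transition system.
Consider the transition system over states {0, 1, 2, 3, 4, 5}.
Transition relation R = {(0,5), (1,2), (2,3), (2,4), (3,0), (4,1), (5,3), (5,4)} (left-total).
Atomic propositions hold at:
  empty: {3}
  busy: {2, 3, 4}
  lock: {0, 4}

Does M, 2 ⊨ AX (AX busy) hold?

Sat(AX busy) = {s : every successor in {2, 3, 4}} = {1, 2, 5}
Sat(AX (AX busy)) = {s : every successor in {1, 2, 5}} = {0, 1, 4}
2 ∉ Sat(AX (AX busy)) = {0, 1, 4}, so the formula does not hold at 2.

No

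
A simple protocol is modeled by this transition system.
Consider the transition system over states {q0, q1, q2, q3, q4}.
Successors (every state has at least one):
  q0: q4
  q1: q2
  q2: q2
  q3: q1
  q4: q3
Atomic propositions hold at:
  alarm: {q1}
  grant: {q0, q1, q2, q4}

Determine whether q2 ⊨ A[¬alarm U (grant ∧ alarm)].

Sat(¬alarm) = {q0, q2, q3, q4}
Sat(grant ∧ alarm) = {q1}
A[¬alarm U (grant ∧ alarm)]: least fixpoint, start Z0 = Sat((grant ∧ alarm)) = {q1}, add states in Sat(¬alarm) with every successor in Z. Z1 = {q1, q3}; Z2 = {q1, q3, q4}; Z3 = {q0, q1, q3, q4}; fixed.
Sat(A[¬alarm U (grant ∧ alarm)]) = {q0, q1, q3, q4}
q2 ∉ Sat(A[¬alarm U (grant ∧ alarm)]) = {q0, q1, q3, q4}, so the formula does not hold at q2.

No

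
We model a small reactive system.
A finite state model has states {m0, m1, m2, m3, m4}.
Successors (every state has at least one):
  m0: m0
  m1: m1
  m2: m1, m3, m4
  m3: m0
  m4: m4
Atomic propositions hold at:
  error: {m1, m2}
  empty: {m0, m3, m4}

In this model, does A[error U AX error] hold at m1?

Sat(AX error) = {s : every successor in {m1, m2}} = {m1}
A[error U AX error]: least fixpoint, start Z0 = Sat(AX error) = {m1}, add states in Sat(error) with every successor in Z. Already a fixed point.
Sat(A[error U AX error]) = {m1}
m1 ∈ Sat(A[error U AX error]) = {m1}, so the formula holds at m1.

Yes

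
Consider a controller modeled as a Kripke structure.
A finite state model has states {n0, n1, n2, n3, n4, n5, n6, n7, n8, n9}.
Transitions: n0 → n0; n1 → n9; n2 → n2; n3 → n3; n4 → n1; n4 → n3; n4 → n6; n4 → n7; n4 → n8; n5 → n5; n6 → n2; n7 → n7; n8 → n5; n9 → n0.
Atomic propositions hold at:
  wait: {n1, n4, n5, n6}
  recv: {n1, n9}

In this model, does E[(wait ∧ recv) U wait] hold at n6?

Sat(wait ∧ recv) = {n1}
E[(wait ∧ recv) U wait]: least fixpoint, start Z0 = Sat(wait) = {n1, n4, n5, n6}, add states in Sat(wait ∧ recv) with some successor in Z. Already a fixed point.
Sat(E[(wait ∧ recv) U wait]) = {n1, n4, n5, n6}
n6 ∈ Sat(E[(wait ∧ recv) U wait]) = {n1, n4, n5, n6}, so the formula holds at n6.

Yes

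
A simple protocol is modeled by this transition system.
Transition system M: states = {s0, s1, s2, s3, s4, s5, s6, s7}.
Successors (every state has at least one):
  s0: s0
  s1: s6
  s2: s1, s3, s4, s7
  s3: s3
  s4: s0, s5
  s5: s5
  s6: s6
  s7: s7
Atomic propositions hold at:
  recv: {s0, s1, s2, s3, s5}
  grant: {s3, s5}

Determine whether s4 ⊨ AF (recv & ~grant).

No

Sat(~grant) = {s0, s1, s2, s4, s6, s7}
Sat(recv & ~grant) = {s0, s1, s2}
AF (recv & ~grant): least fixpoint, start Z0 = {s0, s1, s2}, add states with every successor in Z. Already a fixed point.
Sat(AF (recv & ~grant)) = {s0, s1, s2}
s4 ∉ Sat(AF (recv & ~grant)) = {s0, s1, s2}, so the formula does not hold at s4.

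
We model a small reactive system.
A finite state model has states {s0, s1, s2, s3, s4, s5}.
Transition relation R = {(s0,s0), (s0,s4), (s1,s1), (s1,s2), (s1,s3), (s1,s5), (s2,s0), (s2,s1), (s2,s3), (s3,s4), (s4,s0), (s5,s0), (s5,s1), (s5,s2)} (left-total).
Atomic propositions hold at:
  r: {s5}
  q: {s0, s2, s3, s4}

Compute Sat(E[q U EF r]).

{s1, s2, s5}

EF r: least fixpoint, start Z0 = {s5}, add states with some successor in Z. Z1 = {s1, s5}; Z2 = {s1, s2, s5}; fixed.
Sat(EF r) = {s1, s2, s5}
E[q U EF r]: least fixpoint, start Z0 = Sat(EF r) = {s1, s2, s5}, add states in Sat(q) with some successor in Z. Already a fixed point.
Sat(E[q U EF r]) = {s1, s2, s5}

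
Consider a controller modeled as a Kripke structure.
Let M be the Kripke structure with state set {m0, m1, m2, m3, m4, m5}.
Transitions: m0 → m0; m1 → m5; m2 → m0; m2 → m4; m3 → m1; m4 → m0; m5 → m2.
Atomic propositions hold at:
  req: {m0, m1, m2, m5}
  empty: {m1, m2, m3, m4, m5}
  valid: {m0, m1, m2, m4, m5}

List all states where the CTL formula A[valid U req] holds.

{m0, m1, m2, m4, m5}

A[valid U req]: least fixpoint, start Z0 = Sat(req) = {m0, m1, m2, m5}, add states in Sat(valid) with every successor in Z. Z1 = {m0, m1, m2, m4, m5}; fixed.
Sat(A[valid U req]) = {m0, m1, m2, m4, m5}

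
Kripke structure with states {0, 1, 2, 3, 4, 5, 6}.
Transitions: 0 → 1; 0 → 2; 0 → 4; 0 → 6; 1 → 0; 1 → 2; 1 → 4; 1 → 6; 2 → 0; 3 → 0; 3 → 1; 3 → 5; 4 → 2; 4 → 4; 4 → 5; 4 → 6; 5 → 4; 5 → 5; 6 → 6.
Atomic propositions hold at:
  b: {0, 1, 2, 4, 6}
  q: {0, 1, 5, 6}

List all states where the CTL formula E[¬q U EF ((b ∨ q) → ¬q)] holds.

Sat(¬q) = {2, 3, 4}
Sat(b ∨ q) = {0, 1, 2, 4, 5, 6}
Sat((b ∨ q) → ¬q) = {2, 3, 4}
EF ((b ∨ q) → ¬q): least fixpoint, start Z0 = {2, 3, 4}, add states with some successor in Z. Z1 = {0, 1, 2, 3, 4, 5}; fixed.
Sat(EF ((b ∨ q) → ¬q)) = {0, 1, 2, 3, 4, 5}
E[¬q U EF ((b ∨ q) → ¬q)]: least fixpoint, start Z0 = Sat(EF ((b ∨ q) → ¬q)) = {0, 1, 2, 3, 4, 5}, add states in Sat(¬q) with some successor in Z. Already a fixed point.
Sat(E[¬q U EF ((b ∨ q) → ¬q)]) = {0, 1, 2, 3, 4, 5}

{0, 1, 2, 3, 4, 5}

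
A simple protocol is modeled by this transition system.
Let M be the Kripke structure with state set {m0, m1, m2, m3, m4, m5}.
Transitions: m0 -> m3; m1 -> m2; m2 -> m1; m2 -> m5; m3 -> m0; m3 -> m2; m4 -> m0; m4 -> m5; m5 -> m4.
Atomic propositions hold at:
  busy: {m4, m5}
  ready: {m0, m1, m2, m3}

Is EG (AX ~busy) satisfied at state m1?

Sat(~busy) = {m0, m1, m2, m3}
Sat(AX ~busy) = {s : every successor in {m0, m1, m2, m3}} = {m0, m1, m3}
EG (AX ~busy): greatest fixpoint, start Z0 = {m0, m1, m3}, keep only states in Sat with some successor in Z. Z1 = {m0, m3}; fixed.
Sat(EG (AX ~busy)) = {m0, m3}
m1 ∉ Sat(EG (AX ~busy)) = {m0, m3}, so the formula does not hold at m1.

No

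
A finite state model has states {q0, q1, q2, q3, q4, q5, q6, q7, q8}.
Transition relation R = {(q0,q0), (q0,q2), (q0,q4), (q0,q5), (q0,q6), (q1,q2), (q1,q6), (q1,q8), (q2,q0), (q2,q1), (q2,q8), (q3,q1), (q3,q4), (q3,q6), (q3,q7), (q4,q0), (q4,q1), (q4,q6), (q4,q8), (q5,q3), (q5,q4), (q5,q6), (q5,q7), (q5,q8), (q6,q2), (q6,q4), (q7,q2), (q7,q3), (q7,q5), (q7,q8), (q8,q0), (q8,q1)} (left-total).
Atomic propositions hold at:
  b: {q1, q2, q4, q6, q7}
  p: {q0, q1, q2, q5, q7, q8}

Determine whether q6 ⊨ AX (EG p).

EG p: greatest fixpoint, start Z0 = {q0, q1, q2, q5, q7, q8}, keep only states in Sat with some successor in Z. Already a fixed point.
Sat(EG p) = {q0, q1, q2, q5, q7, q8}
Sat(AX (EG p)) = {s : every successor in {q0, q1, q2, q5, q7, q8}} = {q2, q8}
q6 ∉ Sat(AX (EG p)) = {q2, q8}, so the formula does not hold at q6.

No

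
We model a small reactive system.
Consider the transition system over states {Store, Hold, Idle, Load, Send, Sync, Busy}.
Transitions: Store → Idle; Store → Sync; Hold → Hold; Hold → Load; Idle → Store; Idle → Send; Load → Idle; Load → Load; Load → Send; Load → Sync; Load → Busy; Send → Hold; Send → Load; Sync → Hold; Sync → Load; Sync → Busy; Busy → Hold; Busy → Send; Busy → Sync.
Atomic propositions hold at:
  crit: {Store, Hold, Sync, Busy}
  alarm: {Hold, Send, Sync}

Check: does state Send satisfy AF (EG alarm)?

EG alarm: greatest fixpoint, start Z0 = {Hold, Send, Sync}, keep only states in Sat with some successor in Z. Already a fixed point.
Sat(EG alarm) = {Hold, Send, Sync}
AF (EG alarm): least fixpoint, start Z0 = {Hold, Send, Sync}, add states with every successor in Z. Z1 = {Hold, Send, Sync, Busy}; fixed.
Sat(AF (EG alarm)) = {Hold, Send, Sync, Busy}
Send ∈ Sat(AF (EG alarm)) = {Hold, Send, Sync, Busy}, so the formula holds at Send.

Yes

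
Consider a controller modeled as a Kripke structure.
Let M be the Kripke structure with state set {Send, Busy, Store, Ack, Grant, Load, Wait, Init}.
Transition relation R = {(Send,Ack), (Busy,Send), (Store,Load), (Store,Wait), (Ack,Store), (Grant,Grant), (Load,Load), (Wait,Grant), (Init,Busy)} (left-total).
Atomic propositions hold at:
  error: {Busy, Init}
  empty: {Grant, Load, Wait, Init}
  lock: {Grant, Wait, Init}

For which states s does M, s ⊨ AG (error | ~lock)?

{Load}

Sat(~lock) = {Send, Busy, Store, Ack, Load}
Sat(error | ~lock) = {Send, Busy, Store, Ack, Load, Init}
AG (error | ~lock): greatest fixpoint, start Z0 = {Send, Busy, Store, Ack, Load, Init}, keep only states in Sat with every successor in Z. Z1 = {Send, Busy, Ack, Load, Init}; Z2 = {Send, Busy, Load, Init}; Z3 = {Busy, Load, Init}; Z4 = {Load, Init}; Z5 = {Load}; fixed.
Sat(AG (error | ~lock)) = {Load}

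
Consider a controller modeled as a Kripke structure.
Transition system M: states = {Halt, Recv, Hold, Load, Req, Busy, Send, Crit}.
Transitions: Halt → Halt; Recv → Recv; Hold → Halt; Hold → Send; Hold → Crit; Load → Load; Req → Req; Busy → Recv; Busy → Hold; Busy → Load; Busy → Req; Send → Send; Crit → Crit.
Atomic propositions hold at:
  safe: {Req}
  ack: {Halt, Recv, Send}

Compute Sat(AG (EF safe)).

{Req}

EF safe: least fixpoint, start Z0 = {Req}, add states with some successor in Z. Z1 = {Req, Busy}; fixed.
Sat(EF safe) = {Req, Busy}
AG (EF safe): greatest fixpoint, start Z0 = {Req, Busy}, keep only states in Sat with every successor in Z. Z1 = {Req}; fixed.
Sat(AG (EF safe)) = {Req}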